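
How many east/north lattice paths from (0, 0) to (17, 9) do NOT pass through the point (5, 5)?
Number of paths = 2665910

Total paths from (0, 0) to (17, 9): C(26, 17) = 3124550. Paths through (5, 5): (paths (0, 0) → (5, 5)) × (paths (5, 5) → (17, 9)) = C(10, 5) · C(16, 12) = 252 · 1820 = 458640. Avoidance count = 3124550 − 458640 = 2665910.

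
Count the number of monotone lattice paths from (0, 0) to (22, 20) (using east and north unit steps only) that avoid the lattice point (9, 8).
Number of paths = 387372314420

Total paths from (0, 0) to (22, 20): C(42, 22) = 513791607420. Paths through (9, 8): (paths (0, 0) → (9, 8)) × (paths (9, 8) → (22, 20)) = C(17, 9) · C(25, 13) = 24310 · 5200300 = 126419293000. Avoidance count = 513791607420 − 126419293000 = 387372314420.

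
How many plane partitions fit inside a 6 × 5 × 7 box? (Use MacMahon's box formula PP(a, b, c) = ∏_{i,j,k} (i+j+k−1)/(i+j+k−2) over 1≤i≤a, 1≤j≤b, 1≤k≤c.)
PP(6, 5, 7) = 739309710568

Evaluate the triple product over i = 1..6, j = 1..5, k = 1..7. The factors are (2/1) · (3/2) · (4/3) · (5/4) · (6/5) · (7/6) · (8/7) · (3/2) · … (210 factors total). The numerators and denominators telescope so the product is an integer; carrying out the multiplication exactly gives PP(6, 5, 7) = 739309710568.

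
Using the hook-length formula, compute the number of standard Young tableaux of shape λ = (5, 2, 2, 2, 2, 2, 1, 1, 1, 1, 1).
# SYT of shape (5, 2, 2, 2, 2, 2, 1, 1, 1, 1, 1) = 3762304

Hook-length formula: f^λ = n! / Π hook(c), product over all cells c of the Young diagram. For λ = (5, 2, 2, 2, 2, 2, 1, 1, 1, 1, 1), n = 20 boxes. Hook lengths by row (left-to-right, top-to-bottom): [15, 9, 3, 2, 1]; [11, 5]; [10, 4]; [9, 3]; [8, 2]; [7, 1]; [5]; [4]; [3]; [2]; [1]. Product of hooks = 646652160000. So f^λ = 20! / 646652160000 = 2432902008176640000 / 646652160000 = 3762304.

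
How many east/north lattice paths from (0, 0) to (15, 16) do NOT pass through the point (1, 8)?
Number of paths = 297662265

Total paths from (0, 0) to (15, 16): C(31, 15) = 300540195. Paths through (1, 8): (paths (0, 0) → (1, 8)) × (paths (1, 8) → (15, 16)) = C(9, 1) · C(22, 14) = 9 · 319770 = 2877930. Avoidance count = 300540195 − 2877930 = 297662265.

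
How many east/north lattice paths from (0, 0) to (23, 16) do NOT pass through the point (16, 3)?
Number of paths = 37636144110

Total paths from (0, 0) to (23, 16): C(39, 23) = 37711260990. Paths through (16, 3): (paths (0, 0) → (16, 3)) × (paths (16, 3) → (23, 16)) = C(19, 16) · C(20, 7) = 969 · 77520 = 75116880. Avoidance count = 37711260990 − 75116880 = 37636144110.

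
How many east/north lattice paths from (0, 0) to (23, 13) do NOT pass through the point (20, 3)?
Number of paths = 2310283094

Total paths from (0, 0) to (23, 13): C(36, 23) = 2310789600. Paths through (20, 3): (paths (0, 0) → (20, 3)) × (paths (20, 3) → (23, 13)) = C(23, 20) · C(13, 3) = 1771 · 286 = 506506. Avoidance count = 2310789600 − 506506 = 2310283094.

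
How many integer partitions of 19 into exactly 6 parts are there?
p(19, 6 parts) = 71

Partitions of n into exactly k parts are in bijection with partitions of n − k into at most k parts (subtract 1 from each part). So p(19, exactly 6) = p(13, parts ≤ 6). Computing via the recurrence p(m, j) = p(m, j−1) + p(m−j, j) gives 71.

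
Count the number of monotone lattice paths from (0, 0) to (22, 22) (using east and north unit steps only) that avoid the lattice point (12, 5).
Number of paths = 2051895232140

Total paths from (0, 0) to (22, 22): C(44, 22) = 2104098963720. Paths through (12, 5): (paths (0, 0) → (12, 5)) × (paths (12, 5) → (22, 22)) = C(17, 12) · C(27, 10) = 6188 · 8436285 = 52203731580. Avoidance count = 2104098963720 − 52203731580 = 2051895232140.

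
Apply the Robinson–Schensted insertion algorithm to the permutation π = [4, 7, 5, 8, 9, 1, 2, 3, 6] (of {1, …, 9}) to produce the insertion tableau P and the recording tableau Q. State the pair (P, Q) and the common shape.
P = [1, 2, 3, 6] / [4, 5, 8, 9] / [7];  Q = [1, 2, 4, 5] / [3, 7, 8, 9] / [6];  common shape = (4, 4, 1)

Row-insert the values π_1, π_2, … into P one at a time, bumping the leftmost entry strictly greater than the inserted value down to the next row. The recording tableau Q records, in position (i, j), the step at which that cell was added to P.
  Insert 4 (step 1): P = [4];  Q = [1]
  Insert 7 (step 2): P = [4, 7];  Q = [1, 2]
  Insert 5 (step 3): P = [4, 5] / [7];  Q = [1, 2] / [3]
  Insert 8 (step 4): P = [4, 5, 8] / [7];  Q = [1, 2, 4] / [3]
  Insert 9 (step 5): P = [4, 5, 8, 9] / [7];  Q = [1, 2, 4, 5] / [3]
  Insert 1 (step 6): P = [1, 5, 8, 9] / [4] / [7];  Q = [1, 2, 4, 5] / [3] / [6]
  Insert 2 (step 7): P = [1, 2, 8, 9] / [4, 5] / [7];  Q = [1, 2, 4, 5] / [3, 7] / [6]
  Insert 3 (step 8): P = [1, 2, 3, 9] / [4, 5, 8] / [7];  Q = [1, 2, 4, 5] / [3, 7, 8] / [6]
  Insert 6 (step 9): P = [1, 2, 3, 6] / [4, 5, 8, 9] / [7];  Q = [1, 2, 4, 5] / [3, 7, 8, 9] / [6]
Final shape: (4, 4, 1).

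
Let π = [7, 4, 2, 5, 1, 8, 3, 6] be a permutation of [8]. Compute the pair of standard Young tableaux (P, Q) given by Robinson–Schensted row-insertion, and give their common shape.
P = [1, 3, 6] / [2, 5, 8] / [4] / [7];  Q = [1, 4, 6] / [2, 7, 8] / [3] / [5];  common shape = (3, 3, 1, 1)

Row-insert the values π_1, π_2, … into P one at a time, bumping the leftmost entry strictly greater than the inserted value down to the next row. The recording tableau Q records, in position (i, j), the step at which that cell was added to P.
  Insert 7 (step 1): P = [7];  Q = [1]
  Insert 4 (step 2): P = [4] / [7];  Q = [1] / [2]
  Insert 2 (step 3): P = [2] / [4] / [7];  Q = [1] / [2] / [3]
  Insert 5 (step 4): P = [2, 5] / [4] / [7];  Q = [1, 4] / [2] / [3]
  Insert 1 (step 5): P = [1, 5] / [2] / [4] / [7];  Q = [1, 4] / [2] / [3] / [5]
  Insert 8 (step 6): P = [1, 5, 8] / [2] / [4] / [7];  Q = [1, 4, 6] / [2] / [3] / [5]
  Insert 3 (step 7): P = [1, 3, 8] / [2, 5] / [4] / [7];  Q = [1, 4, 6] / [2, 7] / [3] / [5]
  Insert 6 (step 8): P = [1, 3, 6] / [2, 5, 8] / [4] / [7];  Q = [1, 4, 6] / [2, 7, 8] / [3] / [5]
Final shape: (3, 3, 1, 1).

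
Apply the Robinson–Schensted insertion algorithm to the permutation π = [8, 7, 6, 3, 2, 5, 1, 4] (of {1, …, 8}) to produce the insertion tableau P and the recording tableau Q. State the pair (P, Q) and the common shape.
P = [1, 4] / [2, 5] / [3] / [6] / [7] / [8];  Q = [1, 6] / [2, 8] / [3] / [4] / [5] / [7];  common shape = (2, 2, 1, 1, 1, 1)

Row-insert the values π_1, π_2, … into P one at a time, bumping the leftmost entry strictly greater than the inserted value down to the next row. The recording tableau Q records, in position (i, j), the step at which that cell was added to P.
  Insert 8 (step 1): P = [8];  Q = [1]
  Insert 7 (step 2): P = [7] / [8];  Q = [1] / [2]
  Insert 6 (step 3): P = [6] / [7] / [8];  Q = [1] / [2] / [3]
  Insert 3 (step 4): P = [3] / [6] / [7] / [8];  Q = [1] / [2] / [3] / [4]
  Insert 2 (step 5): P = [2] / [3] / [6] / [7] / [8];  Q = [1] / [2] / [3] / [4] / [5]
  Insert 5 (step 6): P = [2, 5] / [3] / [6] / [7] / [8];  Q = [1, 6] / [2] / [3] / [4] / [5]
  Insert 1 (step 7): P = [1, 5] / [2] / [3] / [6] / [7] / [8];  Q = [1, 6] / [2] / [3] / [4] / [5] / [7]
  Insert 4 (step 8): P = [1, 4] / [2, 5] / [3] / [6] / [7] / [8];  Q = [1, 6] / [2, 8] / [3] / [4] / [5] / [7]
Final shape: (2, 2, 1, 1, 1, 1).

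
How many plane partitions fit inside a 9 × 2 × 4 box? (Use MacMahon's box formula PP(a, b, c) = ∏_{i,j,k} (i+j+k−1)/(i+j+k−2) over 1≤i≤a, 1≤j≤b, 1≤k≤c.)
PP(9, 2, 4) = 143143

Evaluate the triple product over i = 1..9, j = 1..2, k = 1..4. The factors are (2/1) · (3/2) · (4/3) · (5/4) · (3/2) · (4/3) · (5/4) · (6/5) · … (72 factors total). The numerators and denominators telescope so the product is an integer; carrying out the multiplication exactly gives PP(9, 2, 4) = 143143.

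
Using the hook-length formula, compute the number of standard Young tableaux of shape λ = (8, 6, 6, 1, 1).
# SYT of shape (8, 6, 6, 1, 1) = 248958710

Hook-length formula: f^λ = n! / Π hook(c), product over all cells c of the Young diagram. For λ = (8, 6, 6, 1, 1), n = 22 boxes. Hook lengths by row (left-to-right, top-to-bottom): [12, 9, 8, 7, 6, 5, 2, 1]; [9, 6, 5, 4, 3, 2]; [8, 5, 4, 3, 2, 1]; [2]; [1]. Product of hooks = 4514807808000. So f^λ = 22! / 4514807808000 = 1124000727777607680000 / 4514807808000 = 248958710.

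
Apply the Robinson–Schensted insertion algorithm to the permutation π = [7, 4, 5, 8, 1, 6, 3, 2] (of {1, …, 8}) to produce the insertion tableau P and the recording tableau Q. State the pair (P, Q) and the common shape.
P = [1, 2, 6] / [3, 5] / [4, 8] / [7];  Q = [1, 3, 4] / [2, 6] / [5, 7] / [8];  common shape = (3, 2, 2, 1)

Row-insert the values π_1, π_2, … into P one at a time, bumping the leftmost entry strictly greater than the inserted value down to the next row. The recording tableau Q records, in position (i, j), the step at which that cell was added to P.
  Insert 7 (step 1): P = [7];  Q = [1]
  Insert 4 (step 2): P = [4] / [7];  Q = [1] / [2]
  Insert 5 (step 3): P = [4, 5] / [7];  Q = [1, 3] / [2]
  Insert 8 (step 4): P = [4, 5, 8] / [7];  Q = [1, 3, 4] / [2]
  Insert 1 (step 5): P = [1, 5, 8] / [4] / [7];  Q = [1, 3, 4] / [2] / [5]
  Insert 6 (step 6): P = [1, 5, 6] / [4, 8] / [7];  Q = [1, 3, 4] / [2, 6] / [5]
  Insert 3 (step 7): P = [1, 3, 6] / [4, 5] / [7, 8];  Q = [1, 3, 4] / [2, 6] / [5, 7]
  Insert 2 (step 8): P = [1, 2, 6] / [3, 5] / [4, 8] / [7];  Q = [1, 3, 4] / [2, 6] / [5, 7] / [8]
Final shape: (3, 2, 2, 1).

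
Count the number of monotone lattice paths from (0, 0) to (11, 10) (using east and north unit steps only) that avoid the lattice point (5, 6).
Number of paths = 255696

Total paths from (0, 0) to (11, 10): C(21, 11) = 352716. Paths through (5, 6): (paths (0, 0) → (5, 6)) × (paths (5, 6) → (11, 10)) = C(11, 5) · C(10, 6) = 462 · 210 = 97020. Avoidance count = 352716 − 97020 = 255696.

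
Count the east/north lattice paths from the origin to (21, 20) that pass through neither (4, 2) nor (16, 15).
Number of paths = 144986427330

Inclusion–exclusion. Total paths: C(41, 21) = 269128937220. Through P₁: C(6, 4)·C(35, 17) = 68063514750. Through P₂: C(31, 16)·C(10, 5) = 75736129140. Since P₁ is strictly southwest of P₂, a monotone path through both must visit P₁ then P₂; paths through both = C(6, 4)·C(25, 12)·C(10, 5) = 19657134000. Avoid both = 269128937220 − 68063514750 − 75736129140 + 19657134000 = 144986427330.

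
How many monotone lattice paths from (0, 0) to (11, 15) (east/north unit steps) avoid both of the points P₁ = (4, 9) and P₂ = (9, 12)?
Number of paths = 3960320

Inclusion–exclusion. Total paths: C(26, 11) = 7726160. Through P₁: C(13, 4)·C(13, 7) = 1226940. Through P₂: C(21, 9)·C(5, 2) = 2939300. Since P₁ is strictly southwest of P₂, a monotone path through both must visit P₁ then P₂; paths through both = C(13, 4)·C(8, 5)·C(5, 2) = 400400. Avoid both = 7726160 − 1226940 − 2939300 + 400400 = 3960320.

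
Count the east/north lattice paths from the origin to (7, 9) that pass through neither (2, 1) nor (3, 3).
Number of paths = 5269

Inclusion–exclusion. Total paths: C(16, 7) = 11440. Through P₁: C(3, 2)·C(13, 5) = 3861. Through P₂: C(6, 3)·C(10, 4) = 4200. Since P₁ is strictly southwest of P₂, a monotone path through both must visit P₁ then P₂; paths through both = C(3, 2)·C(3, 1)·C(10, 4) = 1890. Avoid both = 11440 − 3861 − 4200 + 1890 = 5269.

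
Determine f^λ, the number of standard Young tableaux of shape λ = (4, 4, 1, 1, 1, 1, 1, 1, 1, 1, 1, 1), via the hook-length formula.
# SYT of shape (4, 4, 1, 1, 1, 1, 1, 1, 1, 1, 1, 1) = 58344

Hook-length formula: f^λ = n! / Π hook(c), product over all cells c of the Young diagram. For λ = (4, 4, 1, 1, 1, 1, 1, 1, 1, 1, 1, 1), n = 18 boxes. Hook lengths by row (left-to-right, top-to-bottom): [15, 4, 3, 2]; [14, 3, 2, 1]; [10]; [9]; [8]; [7]; [6]; [5]; [4]; [3]; [2]; [1]. Product of hooks = 109734912000. So f^λ = 18! / 109734912000 = 6402373705728000 / 109734912000 = 58344.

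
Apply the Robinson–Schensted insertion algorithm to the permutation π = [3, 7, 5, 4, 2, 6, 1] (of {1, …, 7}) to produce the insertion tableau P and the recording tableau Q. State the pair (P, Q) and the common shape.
P = [1, 4, 6] / [2] / [3] / [5] / [7];  Q = [1, 2, 6] / [3] / [4] / [5] / [7];  common shape = (3, 1, 1, 1, 1)

Row-insert the values π_1, π_2, … into P one at a time, bumping the leftmost entry strictly greater than the inserted value down to the next row. The recording tableau Q records, in position (i, j), the step at which that cell was added to P.
  Insert 3 (step 1): P = [3];  Q = [1]
  Insert 7 (step 2): P = [3, 7];  Q = [1, 2]
  Insert 5 (step 3): P = [3, 5] / [7];  Q = [1, 2] / [3]
  Insert 4 (step 4): P = [3, 4] / [5] / [7];  Q = [1, 2] / [3] / [4]
  Insert 2 (step 5): P = [2, 4] / [3] / [5] / [7];  Q = [1, 2] / [3] / [4] / [5]
  Insert 6 (step 6): P = [2, 4, 6] / [3] / [5] / [7];  Q = [1, 2, 6] / [3] / [4] / [5]
  Insert 1 (step 7): P = [1, 4, 6] / [2] / [3] / [5] / [7];  Q = [1, 2, 6] / [3] / [4] / [5] / [7]
Final shape: (3, 1, 1, 1, 1).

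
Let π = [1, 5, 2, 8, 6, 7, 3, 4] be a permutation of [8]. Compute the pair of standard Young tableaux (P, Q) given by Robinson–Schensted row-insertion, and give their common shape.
P = [1, 2, 3, 4] / [5, 6, 7] / [8];  Q = [1, 2, 4, 6] / [3, 5, 8] / [7];  common shape = (4, 3, 1)

Row-insert the values π_1, π_2, … into P one at a time, bumping the leftmost entry strictly greater than the inserted value down to the next row. The recording tableau Q records, in position (i, j), the step at which that cell was added to P.
  Insert 1 (step 1): P = [1];  Q = [1]
  Insert 5 (step 2): P = [1, 5];  Q = [1, 2]
  Insert 2 (step 3): P = [1, 2] / [5];  Q = [1, 2] / [3]
  Insert 8 (step 4): P = [1, 2, 8] / [5];  Q = [1, 2, 4] / [3]
  Insert 6 (step 5): P = [1, 2, 6] / [5, 8];  Q = [1, 2, 4] / [3, 5]
  Insert 7 (step 6): P = [1, 2, 6, 7] / [5, 8];  Q = [1, 2, 4, 6] / [3, 5]
  Insert 3 (step 7): P = [1, 2, 3, 7] / [5, 6] / [8];  Q = [1, 2, 4, 6] / [3, 5] / [7]
  Insert 4 (step 8): P = [1, 2, 3, 4] / [5, 6, 7] / [8];  Q = [1, 2, 4, 6] / [3, 5, 8] / [7]
Final shape: (4, 3, 1).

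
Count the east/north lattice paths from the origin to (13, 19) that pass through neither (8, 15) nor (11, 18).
Number of paths = 211221006

Inclusion–exclusion. Total paths: C(32, 13) = 347373600. Through P₁: C(23, 8)·C(9, 5) = 61779564. Through P₂: C(29, 11)·C(3, 2) = 103791870. Since P₁ is strictly southwest of P₂, a monotone path through both must visit P₁ then P₂; paths through both = C(23, 8)·C(6, 3)·C(3, 2) = 29418840. Avoid both = 347373600 − 61779564 − 103791870 + 29418840 = 211221006.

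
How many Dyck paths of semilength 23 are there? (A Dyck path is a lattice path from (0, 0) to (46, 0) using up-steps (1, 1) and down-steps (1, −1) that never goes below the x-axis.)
C_23 = 343059613650

These Dyck paths are counted by the Catalan number C_n = (1/(n + 1)) · C(2n, n). For n = 23: C_23 = (1/24) · C(46, 23) = 8233430727600/24 = 343059613650.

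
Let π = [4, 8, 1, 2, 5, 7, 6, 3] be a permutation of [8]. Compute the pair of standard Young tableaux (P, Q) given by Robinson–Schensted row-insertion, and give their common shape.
P = [1, 2, 3, 6] / [4, 5] / [7] / [8];  Q = [1, 2, 5, 6] / [3, 4] / [7] / [8];  common shape = (4, 2, 1, 1)

Row-insert the values π_1, π_2, … into P one at a time, bumping the leftmost entry strictly greater than the inserted value down to the next row. The recording tableau Q records, in position (i, j), the step at which that cell was added to P.
  Insert 4 (step 1): P = [4];  Q = [1]
  Insert 8 (step 2): P = [4, 8];  Q = [1, 2]
  Insert 1 (step 3): P = [1, 8] / [4];  Q = [1, 2] / [3]
  Insert 2 (step 4): P = [1, 2] / [4, 8];  Q = [1, 2] / [3, 4]
  Insert 5 (step 5): P = [1, 2, 5] / [4, 8];  Q = [1, 2, 5] / [3, 4]
  Insert 7 (step 6): P = [1, 2, 5, 7] / [4, 8];  Q = [1, 2, 5, 6] / [3, 4]
  Insert 6 (step 7): P = [1, 2, 5, 6] / [4, 7] / [8];  Q = [1, 2, 5, 6] / [3, 4] / [7]
  Insert 3 (step 8): P = [1, 2, 3, 6] / [4, 5] / [7] / [8];  Q = [1, 2, 5, 6] / [3, 4] / [7] / [8]
Final shape: (4, 2, 1, 1).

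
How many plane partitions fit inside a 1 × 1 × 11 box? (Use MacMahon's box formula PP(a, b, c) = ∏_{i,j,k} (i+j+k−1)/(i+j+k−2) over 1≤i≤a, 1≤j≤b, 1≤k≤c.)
PP(1, 1, 11) = 12

Evaluate the triple product over i = 1..1, j = 1..1, k = 1..11. The factors are (2/1) · (3/2) · (4/3) · (5/4) · (6/5) · (7/6) · (8/7) · (9/8) · … (11 factors total). The numerators and denominators telescope so the product is an integer; carrying out the multiplication exactly gives PP(1, 1, 11) = 12.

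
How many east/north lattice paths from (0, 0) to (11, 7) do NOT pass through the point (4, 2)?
Number of paths = 19944

Total paths from (0, 0) to (11, 7): C(18, 11) = 31824. Paths through (4, 2): (paths (0, 0) → (4, 2)) × (paths (4, 2) → (11, 7)) = C(6, 4) · C(12, 7) = 15 · 792 = 11880. Avoidance count = 31824 − 11880 = 19944.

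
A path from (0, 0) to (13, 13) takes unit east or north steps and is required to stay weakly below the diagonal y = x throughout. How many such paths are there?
Number of paths = 742900

By the reflection principle (André's argument), the number of monotone paths to (13, 13) with n ≤ m that never go above y = x is C(26, 13) − C(26, 14) = 10400600 − 9657700 = 742900.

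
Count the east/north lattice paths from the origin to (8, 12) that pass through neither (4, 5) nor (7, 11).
Number of paths = 41910

Inclusion–exclusion. Total paths: C(20, 8) = 125970. Through P₁: C(9, 4)·C(11, 4) = 41580. Through P₂: C(18, 7)·C(2, 1) = 63648. Since P₁ is strictly southwest of P₂, a monotone path through both must visit P₁ then P₂; paths through both = C(9, 4)·C(9, 3)·C(2, 1) = 21168. Avoid both = 125970 − 41580 − 63648 + 21168 = 41910.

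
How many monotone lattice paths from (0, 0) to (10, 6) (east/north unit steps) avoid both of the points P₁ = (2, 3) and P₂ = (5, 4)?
Number of paths = 4552

Inclusion–exclusion. Total paths: C(16, 10) = 8008. Through P₁: C(5, 2)·C(11, 8) = 1650. Through P₂: C(9, 5)·C(7, 5) = 2646. Since P₁ is strictly southwest of P₂, a monotone path through both must visit P₁ then P₂; paths through both = C(5, 2)·C(4, 3)·C(7, 5) = 840. Avoid both = 8008 − 1650 − 2646 + 840 = 4552.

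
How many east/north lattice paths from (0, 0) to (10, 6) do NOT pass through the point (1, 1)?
Number of paths = 4004

Total paths from (0, 0) to (10, 6): C(16, 10) = 8008. Paths through (1, 1): (paths (0, 0) → (1, 1)) × (paths (1, 1) → (10, 6)) = C(2, 1) · C(14, 9) = 2 · 2002 = 4004. Avoidance count = 8008 − 4004 = 4004.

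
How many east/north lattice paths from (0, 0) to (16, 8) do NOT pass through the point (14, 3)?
Number of paths = 721191

Total paths from (0, 0) to (16, 8): C(24, 16) = 735471. Paths through (14, 3): (paths (0, 0) → (14, 3)) × (paths (14, 3) → (16, 8)) = C(17, 14) · C(7, 2) = 680 · 21 = 14280. Avoidance count = 735471 − 14280 = 721191.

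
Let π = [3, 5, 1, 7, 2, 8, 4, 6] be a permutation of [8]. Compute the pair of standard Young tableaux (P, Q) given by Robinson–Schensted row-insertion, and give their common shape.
P = [1, 2, 4, 6] / [3, 5, 7, 8];  Q = [1, 2, 4, 6] / [3, 5, 7, 8];  common shape = (4, 4)

Row-insert the values π_1, π_2, … into P one at a time, bumping the leftmost entry strictly greater than the inserted value down to the next row. The recording tableau Q records, in position (i, j), the step at which that cell was added to P.
  Insert 3 (step 1): P = [3];  Q = [1]
  Insert 5 (step 2): P = [3, 5];  Q = [1, 2]
  Insert 1 (step 3): P = [1, 5] / [3];  Q = [1, 2] / [3]
  Insert 7 (step 4): P = [1, 5, 7] / [3];  Q = [1, 2, 4] / [3]
  Insert 2 (step 5): P = [1, 2, 7] / [3, 5];  Q = [1, 2, 4] / [3, 5]
  Insert 8 (step 6): P = [1, 2, 7, 8] / [3, 5];  Q = [1, 2, 4, 6] / [3, 5]
  Insert 4 (step 7): P = [1, 2, 4, 8] / [3, 5, 7];  Q = [1, 2, 4, 6] / [3, 5, 7]
  Insert 6 (step 8): P = [1, 2, 4, 6] / [3, 5, 7, 8];  Q = [1, 2, 4, 6] / [3, 5, 7, 8]
Final shape: (4, 4).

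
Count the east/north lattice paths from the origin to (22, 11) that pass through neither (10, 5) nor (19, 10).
Number of paths = 81717012

Inclusion–exclusion. Total paths: C(33, 22) = 193536720. Through P₁: C(15, 10)·C(18, 12) = 55747692. Through P₂: C(29, 19)·C(4, 3) = 80120040. Since P₁ is strictly southwest of P₂, a monotone path through both must visit P₁ then P₂; paths through both = C(15, 10)·C(14, 9)·C(4, 3) = 24048024. Avoid both = 193536720 − 55747692 − 80120040 + 24048024 = 81717012.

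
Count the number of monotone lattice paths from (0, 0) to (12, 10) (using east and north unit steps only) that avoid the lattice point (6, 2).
Number of paths = 562562

Total paths from (0, 0) to (12, 10): C(22, 12) = 646646. Paths through (6, 2): (paths (0, 0) → (6, 2)) × (paths (6, 2) → (12, 10)) = C(8, 6) · C(14, 6) = 28 · 3003 = 84084. Avoidance count = 646646 − 84084 = 562562.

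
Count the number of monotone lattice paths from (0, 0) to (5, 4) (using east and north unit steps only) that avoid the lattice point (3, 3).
Number of paths = 66

Total paths from (0, 0) to (5, 4): C(9, 5) = 126. Paths through (3, 3): (paths (0, 0) → (3, 3)) × (paths (3, 3) → (5, 4)) = C(6, 3) · C(3, 2) = 20 · 3 = 60. Avoidance count = 126 − 60 = 66.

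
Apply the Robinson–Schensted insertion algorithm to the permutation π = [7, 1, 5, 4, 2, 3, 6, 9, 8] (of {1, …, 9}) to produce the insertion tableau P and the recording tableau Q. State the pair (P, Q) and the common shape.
P = [1, 2, 3, 6, 8] / [4, 9] / [5] / [7];  Q = [1, 3, 6, 7, 8] / [2, 9] / [4] / [5];  common shape = (5, 2, 1, 1)

Row-insert the values π_1, π_2, … into P one at a time, bumping the leftmost entry strictly greater than the inserted value down to the next row. The recording tableau Q records, in position (i, j), the step at which that cell was added to P.
  Insert 7 (step 1): P = [7];  Q = [1]
  Insert 1 (step 2): P = [1] / [7];  Q = [1] / [2]
  Insert 5 (step 3): P = [1, 5] / [7];  Q = [1, 3] / [2]
  Insert 4 (step 4): P = [1, 4] / [5] / [7];  Q = [1, 3] / [2] / [4]
  Insert 2 (step 5): P = [1, 2] / [4] / [5] / [7];  Q = [1, 3] / [2] / [4] / [5]
  Insert 3 (step 6): P = [1, 2, 3] / [4] / [5] / [7];  Q = [1, 3, 6] / [2] / [4] / [5]
  Insert 6 (step 7): P = [1, 2, 3, 6] / [4] / [5] / [7];  Q = [1, 3, 6, 7] / [2] / [4] / [5]
  Insert 9 (step 8): P = [1, 2, 3, 6, 9] / [4] / [5] / [7];  Q = [1, 3, 6, 7, 8] / [2] / [4] / [5]
  Insert 8 (step 9): P = [1, 2, 3, 6, 8] / [4, 9] / [5] / [7];  Q = [1, 3, 6, 7, 8] / [2, 9] / [4] / [5]
Final shape: (5, 2, 1, 1).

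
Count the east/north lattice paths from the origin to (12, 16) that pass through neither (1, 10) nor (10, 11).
Number of paths = 22880893

Inclusion–exclusion. Total paths: C(28, 12) = 30421755. Through P₁: C(11, 1)·C(17, 11) = 136136. Through P₂: C(21, 10)·C(7, 2) = 7407036. Since P₁ is strictly southwest of P₂, a monotone path through both must visit P₁ then P₂; paths through both = C(11, 1)·C(10, 9)·C(7, 2) = 2310. Avoid both = 30421755 − 136136 − 7407036 + 2310 = 22880893.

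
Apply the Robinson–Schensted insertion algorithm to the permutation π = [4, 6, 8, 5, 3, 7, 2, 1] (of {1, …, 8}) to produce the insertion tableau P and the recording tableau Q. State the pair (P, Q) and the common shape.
P = [1, 5, 7] / [2, 8] / [3] / [4] / [6];  Q = [1, 2, 3] / [4, 6] / [5] / [7] / [8];  common shape = (3, 2, 1, 1, 1)

Row-insert the values π_1, π_2, … into P one at a time, bumping the leftmost entry strictly greater than the inserted value down to the next row. The recording tableau Q records, in position (i, j), the step at which that cell was added to P.
  Insert 4 (step 1): P = [4];  Q = [1]
  Insert 6 (step 2): P = [4, 6];  Q = [1, 2]
  Insert 8 (step 3): P = [4, 6, 8];  Q = [1, 2, 3]
  Insert 5 (step 4): P = [4, 5, 8] / [6];  Q = [1, 2, 3] / [4]
  Insert 3 (step 5): P = [3, 5, 8] / [4] / [6];  Q = [1, 2, 3] / [4] / [5]
  Insert 7 (step 6): P = [3, 5, 7] / [4, 8] / [6];  Q = [1, 2, 3] / [4, 6] / [5]
  Insert 2 (step 7): P = [2, 5, 7] / [3, 8] / [4] / [6];  Q = [1, 2, 3] / [4, 6] / [5] / [7]
  Insert 1 (step 8): P = [1, 5, 7] / [2, 8] / [3] / [4] / [6];  Q = [1, 2, 3] / [4, 6] / [5] / [7] / [8]
Final shape: (3, 2, 1, 1, 1).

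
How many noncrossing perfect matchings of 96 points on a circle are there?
C_48 = 131327898242169365477991900

These noncrossing handshakes are counted by the Catalan number C_n = (1/(n + 1)) · C(2n, n). For n = 48: C_48 = (1/49) · C(96, 48) = 6435067013866298908421603100/49 = 131327898242169365477991900.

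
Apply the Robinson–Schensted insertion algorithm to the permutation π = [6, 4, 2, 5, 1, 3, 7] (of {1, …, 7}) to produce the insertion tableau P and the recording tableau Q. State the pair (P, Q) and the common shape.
P = [1, 3, 7] / [2, 5] / [4] / [6];  Q = [1, 4, 7] / [2, 6] / [3] / [5];  common shape = (3, 2, 1, 1)

Row-insert the values π_1, π_2, … into P one at a time, bumping the leftmost entry strictly greater than the inserted value down to the next row. The recording tableau Q records, in position (i, j), the step at which that cell was added to P.
  Insert 6 (step 1): P = [6];  Q = [1]
  Insert 4 (step 2): P = [4] / [6];  Q = [1] / [2]
  Insert 2 (step 3): P = [2] / [4] / [6];  Q = [1] / [2] / [3]
  Insert 5 (step 4): P = [2, 5] / [4] / [6];  Q = [1, 4] / [2] / [3]
  Insert 1 (step 5): P = [1, 5] / [2] / [4] / [6];  Q = [1, 4] / [2] / [3] / [5]
  Insert 3 (step 6): P = [1, 3] / [2, 5] / [4] / [6];  Q = [1, 4] / [2, 6] / [3] / [5]
  Insert 7 (step 7): P = [1, 3, 7] / [2, 5] / [4] / [6];  Q = [1, 4, 7] / [2, 6] / [3] / [5]
Final shape: (3, 2, 1, 1).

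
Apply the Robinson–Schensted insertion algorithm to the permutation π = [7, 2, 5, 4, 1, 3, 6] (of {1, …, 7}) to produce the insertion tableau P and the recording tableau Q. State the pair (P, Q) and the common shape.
P = [1, 3, 6] / [2, 4] / [5] / [7];  Q = [1, 3, 7] / [2, 6] / [4] / [5];  common shape = (3, 2, 1, 1)

Row-insert the values π_1, π_2, … into P one at a time, bumping the leftmost entry strictly greater than the inserted value down to the next row. The recording tableau Q records, in position (i, j), the step at which that cell was added to P.
  Insert 7 (step 1): P = [7];  Q = [1]
  Insert 2 (step 2): P = [2] / [7];  Q = [1] / [2]
  Insert 5 (step 3): P = [2, 5] / [7];  Q = [1, 3] / [2]
  Insert 4 (step 4): P = [2, 4] / [5] / [7];  Q = [1, 3] / [2] / [4]
  Insert 1 (step 5): P = [1, 4] / [2] / [5] / [7];  Q = [1, 3] / [2] / [4] / [5]
  Insert 3 (step 6): P = [1, 3] / [2, 4] / [5] / [7];  Q = [1, 3] / [2, 6] / [4] / [5]
  Insert 6 (step 7): P = [1, 3, 6] / [2, 4] / [5] / [7];  Q = [1, 3, 7] / [2, 6] / [4] / [5]
Final shape: (3, 2, 1, 1).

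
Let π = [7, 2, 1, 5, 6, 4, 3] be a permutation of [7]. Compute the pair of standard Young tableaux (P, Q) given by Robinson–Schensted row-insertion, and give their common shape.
P = [1, 3, 6] / [2, 4] / [5] / [7];  Q = [1, 4, 5] / [2, 6] / [3] / [7];  common shape = (3, 2, 1, 1)

Row-insert the values π_1, π_2, … into P one at a time, bumping the leftmost entry strictly greater than the inserted value down to the next row. The recording tableau Q records, in position (i, j), the step at which that cell was added to P.
  Insert 7 (step 1): P = [7];  Q = [1]
  Insert 2 (step 2): P = [2] / [7];  Q = [1] / [2]
  Insert 1 (step 3): P = [1] / [2] / [7];  Q = [1] / [2] / [3]
  Insert 5 (step 4): P = [1, 5] / [2] / [7];  Q = [1, 4] / [2] / [3]
  Insert 6 (step 5): P = [1, 5, 6] / [2] / [7];  Q = [1, 4, 5] / [2] / [3]
  Insert 4 (step 6): P = [1, 4, 6] / [2, 5] / [7];  Q = [1, 4, 5] / [2, 6] / [3]
  Insert 3 (step 7): P = [1, 3, 6] / [2, 4] / [5] / [7];  Q = [1, 4, 5] / [2, 6] / [3] / [7]
Final shape: (3, 2, 1, 1).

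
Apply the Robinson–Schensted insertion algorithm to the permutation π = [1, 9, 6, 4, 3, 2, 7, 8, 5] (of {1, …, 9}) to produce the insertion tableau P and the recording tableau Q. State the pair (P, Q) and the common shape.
P = [1, 2, 5, 8] / [3, 7] / [4] / [6] / [9];  Q = [1, 2, 7, 8] / [3, 9] / [4] / [5] / [6];  common shape = (4, 2, 1, 1, 1)

Row-insert the values π_1, π_2, … into P one at a time, bumping the leftmost entry strictly greater than the inserted value down to the next row. The recording tableau Q records, in position (i, j), the step at which that cell was added to P.
  Insert 1 (step 1): P = [1];  Q = [1]
  Insert 9 (step 2): P = [1, 9];  Q = [1, 2]
  Insert 6 (step 3): P = [1, 6] / [9];  Q = [1, 2] / [3]
  Insert 4 (step 4): P = [1, 4] / [6] / [9];  Q = [1, 2] / [3] / [4]
  Insert 3 (step 5): P = [1, 3] / [4] / [6] / [9];  Q = [1, 2] / [3] / [4] / [5]
  Insert 2 (step 6): P = [1, 2] / [3] / [4] / [6] / [9];  Q = [1, 2] / [3] / [4] / [5] / [6]
  Insert 7 (step 7): P = [1, 2, 7] / [3] / [4] / [6] / [9];  Q = [1, 2, 7] / [3] / [4] / [5] / [6]
  Insert 8 (step 8): P = [1, 2, 7, 8] / [3] / [4] / [6] / [9];  Q = [1, 2, 7, 8] / [3] / [4] / [5] / [6]
  Insert 5 (step 9): P = [1, 2, 5, 8] / [3, 7] / [4] / [6] / [9];  Q = [1, 2, 7, 8] / [3, 9] / [4] / [5] / [6]
Final shape: (4, 2, 1, 1, 1).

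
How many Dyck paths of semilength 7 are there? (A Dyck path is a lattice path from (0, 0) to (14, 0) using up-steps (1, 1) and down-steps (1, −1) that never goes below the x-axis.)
C_7 = 429

These Dyck paths are counted by the Catalan number C_n = (1/(n + 1)) · C(2n, n). For n = 7: C_7 = (1/8) · C(14, 7) = 3432/8 = 429.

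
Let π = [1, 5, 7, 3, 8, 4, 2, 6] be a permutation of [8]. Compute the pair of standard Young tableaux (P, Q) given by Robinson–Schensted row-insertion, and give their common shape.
P = [1, 2, 4, 6] / [3, 7, 8] / [5];  Q = [1, 2, 3, 5] / [4, 6, 8] / [7];  common shape = (4, 3, 1)

Row-insert the values π_1, π_2, … into P one at a time, bumping the leftmost entry strictly greater than the inserted value down to the next row. The recording tableau Q records, in position (i, j), the step at which that cell was added to P.
  Insert 1 (step 1): P = [1];  Q = [1]
  Insert 5 (step 2): P = [1, 5];  Q = [1, 2]
  Insert 7 (step 3): P = [1, 5, 7];  Q = [1, 2, 3]
  Insert 3 (step 4): P = [1, 3, 7] / [5];  Q = [1, 2, 3] / [4]
  Insert 8 (step 5): P = [1, 3, 7, 8] / [5];  Q = [1, 2, 3, 5] / [4]
  Insert 4 (step 6): P = [1, 3, 4, 8] / [5, 7];  Q = [1, 2, 3, 5] / [4, 6]
  Insert 2 (step 7): P = [1, 2, 4, 8] / [3, 7] / [5];  Q = [1, 2, 3, 5] / [4, 6] / [7]
  Insert 6 (step 8): P = [1, 2, 4, 6] / [3, 7, 8] / [5];  Q = [1, 2, 3, 5] / [4, 6, 8] / [7]
Final shape: (4, 3, 1).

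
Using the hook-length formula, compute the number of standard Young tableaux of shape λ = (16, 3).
# SYT of shape (16, 3) = 798

Hook-length formula: f^λ = n! / Π hook(c), product over all cells c of the Young diagram. For λ = (16, 3), n = 19 boxes. Hook lengths by row (left-to-right, top-to-bottom): [17, 16, 15, 13, 12, 11, 10, 9, 8, 7, 6, 5, 4, 3, 2, 1]; [3, 2, 1]. Product of hooks = 152437469184000. So f^λ = 19! / 152437469184000 = 121645100408832000 / 152437469184000 = 798.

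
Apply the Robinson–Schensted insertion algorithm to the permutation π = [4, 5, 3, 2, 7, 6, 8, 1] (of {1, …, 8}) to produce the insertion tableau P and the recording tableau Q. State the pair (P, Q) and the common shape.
P = [1, 5, 6, 8] / [2, 7] / [3] / [4];  Q = [1, 2, 5, 7] / [3, 6] / [4] / [8];  common shape = (4, 2, 1, 1)

Row-insert the values π_1, π_2, … into P one at a time, bumping the leftmost entry strictly greater than the inserted value down to the next row. The recording tableau Q records, in position (i, j), the step at which that cell was added to P.
  Insert 4 (step 1): P = [4];  Q = [1]
  Insert 5 (step 2): P = [4, 5];  Q = [1, 2]
  Insert 3 (step 3): P = [3, 5] / [4];  Q = [1, 2] / [3]
  Insert 2 (step 4): P = [2, 5] / [3] / [4];  Q = [1, 2] / [3] / [4]
  Insert 7 (step 5): P = [2, 5, 7] / [3] / [4];  Q = [1, 2, 5] / [3] / [4]
  Insert 6 (step 6): P = [2, 5, 6] / [3, 7] / [4];  Q = [1, 2, 5] / [3, 6] / [4]
  Insert 8 (step 7): P = [2, 5, 6, 8] / [3, 7] / [4];  Q = [1, 2, 5, 7] / [3, 6] / [4]
  Insert 1 (step 8): P = [1, 5, 6, 8] / [2, 7] / [3] / [4];  Q = [1, 2, 5, 7] / [3, 6] / [4] / [8]
Final shape: (4, 2, 1, 1).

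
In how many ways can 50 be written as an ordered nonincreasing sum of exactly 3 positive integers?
p(50, 3 parts) = 208

Partitions of n into exactly k parts are in bijection with partitions of n − k into at most k parts (subtract 1 from each part). So p(50, exactly 3) = p(47, parts ≤ 3). Computing via the recurrence p(m, j) = p(m, j−1) + p(m−j, j) gives 208.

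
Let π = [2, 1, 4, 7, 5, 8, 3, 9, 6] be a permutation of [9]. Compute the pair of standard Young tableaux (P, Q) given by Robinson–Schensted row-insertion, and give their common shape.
P = [1, 3, 5, 6, 9] / [2, 4, 8] / [7];  Q = [1, 3, 4, 6, 8] / [2, 5, 9] / [7];  common shape = (5, 3, 1)

Row-insert the values π_1, π_2, … into P one at a time, bumping the leftmost entry strictly greater than the inserted value down to the next row. The recording tableau Q records, in position (i, j), the step at which that cell was added to P.
  Insert 2 (step 1): P = [2];  Q = [1]
  Insert 1 (step 2): P = [1] / [2];  Q = [1] / [2]
  Insert 4 (step 3): P = [1, 4] / [2];  Q = [1, 3] / [2]
  Insert 7 (step 4): P = [1, 4, 7] / [2];  Q = [1, 3, 4] / [2]
  Insert 5 (step 5): P = [1, 4, 5] / [2, 7];  Q = [1, 3, 4] / [2, 5]
  Insert 8 (step 6): P = [1, 4, 5, 8] / [2, 7];  Q = [1, 3, 4, 6] / [2, 5]
  Insert 3 (step 7): P = [1, 3, 5, 8] / [2, 4] / [7];  Q = [1, 3, 4, 6] / [2, 5] / [7]
  Insert 9 (step 8): P = [1, 3, 5, 8, 9] / [2, 4] / [7];  Q = [1, 3, 4, 6, 8] / [2, 5] / [7]
  Insert 6 (step 9): P = [1, 3, 5, 6, 9] / [2, 4, 8] / [7];  Q = [1, 3, 4, 6, 8] / [2, 5, 9] / [7]
Final shape: (5, 3, 1).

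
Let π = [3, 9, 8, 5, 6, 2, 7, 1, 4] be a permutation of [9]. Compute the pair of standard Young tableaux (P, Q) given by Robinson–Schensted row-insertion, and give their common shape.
P = [1, 4, 6, 7] / [2, 5] / [3] / [8] / [9];  Q = [1, 2, 5, 7] / [3, 9] / [4] / [6] / [8];  common shape = (4, 2, 1, 1, 1)

Row-insert the values π_1, π_2, … into P one at a time, bumping the leftmost entry strictly greater than the inserted value down to the next row. The recording tableau Q records, in position (i, j), the step at which that cell was added to P.
  Insert 3 (step 1): P = [3];  Q = [1]
  Insert 9 (step 2): P = [3, 9];  Q = [1, 2]
  Insert 8 (step 3): P = [3, 8] / [9];  Q = [1, 2] / [3]
  Insert 5 (step 4): P = [3, 5] / [8] / [9];  Q = [1, 2] / [3] / [4]
  Insert 6 (step 5): P = [3, 5, 6] / [8] / [9];  Q = [1, 2, 5] / [3] / [4]
  Insert 2 (step 6): P = [2, 5, 6] / [3] / [8] / [9];  Q = [1, 2, 5] / [3] / [4] / [6]
  Insert 7 (step 7): P = [2, 5, 6, 7] / [3] / [8] / [9];  Q = [1, 2, 5, 7] / [3] / [4] / [6]
  Insert 1 (step 8): P = [1, 5, 6, 7] / [2] / [3] / [8] / [9];  Q = [1, 2, 5, 7] / [3] / [4] / [6] / [8]
  Insert 4 (step 9): P = [1, 4, 6, 7] / [2, 5] / [3] / [8] / [9];  Q = [1, 2, 5, 7] / [3, 9] / [4] / [6] / [8]
Final shape: (4, 2, 1, 1, 1).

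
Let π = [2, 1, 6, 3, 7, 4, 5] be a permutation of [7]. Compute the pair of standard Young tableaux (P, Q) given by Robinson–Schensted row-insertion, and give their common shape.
P = [1, 3, 4, 5] / [2, 6, 7];  Q = [1, 3, 5, 7] / [2, 4, 6];  common shape = (4, 3)

Row-insert the values π_1, π_2, … into P one at a time, bumping the leftmost entry strictly greater than the inserted value down to the next row. The recording tableau Q records, in position (i, j), the step at which that cell was added to P.
  Insert 2 (step 1): P = [2];  Q = [1]
  Insert 1 (step 2): P = [1] / [2];  Q = [1] / [2]
  Insert 6 (step 3): P = [1, 6] / [2];  Q = [1, 3] / [2]
  Insert 3 (step 4): P = [1, 3] / [2, 6];  Q = [1, 3] / [2, 4]
  Insert 7 (step 5): P = [1, 3, 7] / [2, 6];  Q = [1, 3, 5] / [2, 4]
  Insert 4 (step 6): P = [1, 3, 4] / [2, 6, 7];  Q = [1, 3, 5] / [2, 4, 6]
  Insert 5 (step 7): P = [1, 3, 4, 5] / [2, 6, 7];  Q = [1, 3, 5, 7] / [2, 4, 6]
Final shape: (4, 3).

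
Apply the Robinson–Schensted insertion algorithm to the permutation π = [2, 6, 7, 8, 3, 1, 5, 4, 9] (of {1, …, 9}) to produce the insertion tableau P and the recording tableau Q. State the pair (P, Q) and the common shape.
P = [1, 3, 4, 8, 9] / [2, 5] / [6, 7];  Q = [1, 2, 3, 4, 9] / [5, 7] / [6, 8];  common shape = (5, 2, 2)

Row-insert the values π_1, π_2, … into P one at a time, bumping the leftmost entry strictly greater than the inserted value down to the next row. The recording tableau Q records, in position (i, j), the step at which that cell was added to P.
  Insert 2 (step 1): P = [2];  Q = [1]
  Insert 6 (step 2): P = [2, 6];  Q = [1, 2]
  Insert 7 (step 3): P = [2, 6, 7];  Q = [1, 2, 3]
  Insert 8 (step 4): P = [2, 6, 7, 8];  Q = [1, 2, 3, 4]
  Insert 3 (step 5): P = [2, 3, 7, 8] / [6];  Q = [1, 2, 3, 4] / [5]
  Insert 1 (step 6): P = [1, 3, 7, 8] / [2] / [6];  Q = [1, 2, 3, 4] / [5] / [6]
  Insert 5 (step 7): P = [1, 3, 5, 8] / [2, 7] / [6];  Q = [1, 2, 3, 4] / [5, 7] / [6]
  Insert 4 (step 8): P = [1, 3, 4, 8] / [2, 5] / [6, 7];  Q = [1, 2, 3, 4] / [5, 7] / [6, 8]
  Insert 9 (step 9): P = [1, 3, 4, 8, 9] / [2, 5] / [6, 7];  Q = [1, 2, 3, 4, 9] / [5, 7] / [6, 8]
Final shape: (5, 2, 2).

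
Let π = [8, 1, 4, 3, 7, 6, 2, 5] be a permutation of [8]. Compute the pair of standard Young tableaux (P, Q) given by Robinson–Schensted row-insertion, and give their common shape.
P = [1, 2, 5] / [3, 6] / [4, 7] / [8];  Q = [1, 3, 5] / [2, 6] / [4, 8] / [7];  common shape = (3, 2, 2, 1)

Row-insert the values π_1, π_2, … into P one at a time, bumping the leftmost entry strictly greater than the inserted value down to the next row. The recording tableau Q records, in position (i, j), the step at which that cell was added to P.
  Insert 8 (step 1): P = [8];  Q = [1]
  Insert 1 (step 2): P = [1] / [8];  Q = [1] / [2]
  Insert 4 (step 3): P = [1, 4] / [8];  Q = [1, 3] / [2]
  Insert 3 (step 4): P = [1, 3] / [4] / [8];  Q = [1, 3] / [2] / [4]
  Insert 7 (step 5): P = [1, 3, 7] / [4] / [8];  Q = [1, 3, 5] / [2] / [4]
  Insert 6 (step 6): P = [1, 3, 6] / [4, 7] / [8];  Q = [1, 3, 5] / [2, 6] / [4]
  Insert 2 (step 7): P = [1, 2, 6] / [3, 7] / [4] / [8];  Q = [1, 3, 5] / [2, 6] / [4] / [7]
  Insert 5 (step 8): P = [1, 2, 5] / [3, 6] / [4, 7] / [8];  Q = [1, 3, 5] / [2, 6] / [4, 8] / [7]
Final shape: (3, 2, 2, 1).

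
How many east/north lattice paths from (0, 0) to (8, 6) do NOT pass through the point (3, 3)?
Number of paths = 1883

Total paths from (0, 0) to (8, 6): C(14, 8) = 3003. Paths through (3, 3): (paths (0, 0) → (3, 3)) × (paths (3, 3) → (8, 6)) = C(6, 3) · C(8, 5) = 20 · 56 = 1120. Avoidance count = 3003 − 1120 = 1883.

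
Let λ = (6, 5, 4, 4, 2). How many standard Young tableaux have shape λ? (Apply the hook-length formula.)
# SYT of shape (6, 5, 4, 4, 2) = 279351072

Hook-length formula: f^λ = n! / Π hook(c), product over all cells c of the Young diagram. For λ = (6, 5, 4, 4, 2), n = 21 boxes. Hook lengths by row (left-to-right, top-to-bottom): [10, 9, 7, 6, 3, 1]; [8, 7, 5, 4, 1]; [6, 5, 3, 2]; [5, 4, 2, 1]; [2, 1]. Product of hooks = 182891520000. So f^λ = 21! / 182891520000 = 51090942171709440000 / 182891520000 = 279351072.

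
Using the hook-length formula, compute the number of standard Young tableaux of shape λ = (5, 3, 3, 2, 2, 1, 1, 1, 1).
# SYT of shape (5, 3, 3, 2, 2, 1, 1, 1, 1) = 16116408

Hook-length formula: f^λ = n! / Π hook(c), product over all cells c of the Young diagram. For λ = (5, 3, 3, 2, 2, 1, 1, 1, 1), n = 19 boxes. Hook lengths by row (left-to-right, top-to-bottom): [13, 8, 5, 2, 1]; [10, 5, 2]; [9, 4, 1]; [7, 2]; [6, 1]; [4]; [3]; [2]; [1]. Product of hooks = 7547904000. So f^λ = 19! / 7547904000 = 121645100408832000 / 7547904000 = 16116408.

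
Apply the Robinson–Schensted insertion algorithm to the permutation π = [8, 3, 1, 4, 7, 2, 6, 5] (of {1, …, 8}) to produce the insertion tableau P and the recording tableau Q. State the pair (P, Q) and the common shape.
P = [1, 2, 5] / [3, 4, 6] / [7] / [8];  Q = [1, 4, 5] / [2, 6, 7] / [3] / [8];  common shape = (3, 3, 1, 1)

Row-insert the values π_1, π_2, … into P one at a time, bumping the leftmost entry strictly greater than the inserted value down to the next row. The recording tableau Q records, in position (i, j), the step at which that cell was added to P.
  Insert 8 (step 1): P = [8];  Q = [1]
  Insert 3 (step 2): P = [3] / [8];  Q = [1] / [2]
  Insert 1 (step 3): P = [1] / [3] / [8];  Q = [1] / [2] / [3]
  Insert 4 (step 4): P = [1, 4] / [3] / [8];  Q = [1, 4] / [2] / [3]
  Insert 7 (step 5): P = [1, 4, 7] / [3] / [8];  Q = [1, 4, 5] / [2] / [3]
  Insert 2 (step 6): P = [1, 2, 7] / [3, 4] / [8];  Q = [1, 4, 5] / [2, 6] / [3]
  Insert 6 (step 7): P = [1, 2, 6] / [3, 4, 7] / [8];  Q = [1, 4, 5] / [2, 6, 7] / [3]
  Insert 5 (step 8): P = [1, 2, 5] / [3, 4, 6] / [7] / [8];  Q = [1, 4, 5] / [2, 6, 7] / [3] / [8]
Final shape: (3, 3, 1, 1).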